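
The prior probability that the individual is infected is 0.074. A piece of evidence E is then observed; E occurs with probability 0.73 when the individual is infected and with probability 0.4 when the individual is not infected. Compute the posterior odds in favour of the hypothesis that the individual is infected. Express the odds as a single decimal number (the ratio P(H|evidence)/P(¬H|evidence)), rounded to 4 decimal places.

Prior odds = 0.074/(1−0.074) = 0.079914. In log-odds, ln(0.079914) = -2.5268.
Add log likelihood ratio: ln(1.8250) = 0.60158.
Posterior log-odds = -1.9252, so posterior odds = exp(-1.9252) = 0.14584.

Posterior odds ≈ 0.1458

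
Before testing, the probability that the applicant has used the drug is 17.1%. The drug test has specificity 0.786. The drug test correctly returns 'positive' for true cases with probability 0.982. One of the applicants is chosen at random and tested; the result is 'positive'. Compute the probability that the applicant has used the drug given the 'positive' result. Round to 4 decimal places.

P(H | E) ≈ 0.4863

Let H be the event that the applicant has used the drug. P(H) = 0.171, so P(¬H) = 0.829. With E the 'positive' result, P(E|H) = 0.982 and P(E|¬H) = 0.214.
P(E) = 0.982·0.171 + 0.214·0.829 = 0.16792 + 0.17741 = 0.34533.
By Bayes' theorem, P(H|E) = 0.16792 / 0.34533 = 0.4863.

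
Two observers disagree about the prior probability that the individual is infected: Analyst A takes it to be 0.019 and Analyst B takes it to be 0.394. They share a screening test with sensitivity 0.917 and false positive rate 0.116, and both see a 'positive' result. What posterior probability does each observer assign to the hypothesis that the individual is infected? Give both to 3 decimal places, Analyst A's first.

P('+'|H) = 0.917, P('+'|¬H) = 0.116.
Analyst A: numerator 0.917·0.019 = 0.017423; evidence = 0.017423+0.116·0.981 = 0.13122; posterior = 0.133.
Analyst B: numerator 0.917·0.394 = 0.36130; evidence = 0.36130+0.116·0.606 = 0.43159; posterior = 0.837.

Analyst A: 0.133; Analyst B: 0.837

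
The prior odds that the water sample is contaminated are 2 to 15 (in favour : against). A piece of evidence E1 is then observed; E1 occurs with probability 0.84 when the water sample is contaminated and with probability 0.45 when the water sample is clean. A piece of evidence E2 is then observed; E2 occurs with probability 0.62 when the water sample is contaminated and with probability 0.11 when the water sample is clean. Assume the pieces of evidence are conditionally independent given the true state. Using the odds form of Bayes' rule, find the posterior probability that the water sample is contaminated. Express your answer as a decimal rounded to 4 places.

Posterior probability ≈ 0.5838

Prior odds = 2/15 = 0.13333. In log-odds, ln(0.13333) = -2.0149.
Add log likelihood ratios: ln(1.8667) + ln(5.6364) = 2.3534.
Posterior log-odds = 0.33849, so posterior odds = exp(0.33849) = 1.4028. Converting, P(H|E) = 1.4028/2.4028 = 0.5838.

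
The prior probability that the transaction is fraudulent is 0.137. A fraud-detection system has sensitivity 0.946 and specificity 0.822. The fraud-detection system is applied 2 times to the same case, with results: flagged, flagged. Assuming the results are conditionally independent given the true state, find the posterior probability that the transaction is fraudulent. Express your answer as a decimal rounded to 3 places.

Posterior P(H) ≈ 0.818

With H the event that the transaction is fraudulent, the joint likelihood of the observed sequence is P(data|H) = 0.946·0.946 = 0.89492 and P(data|¬H) = 0.178·0.178 = 0.031684.
Bayes: P(H|data) = 0.137·0.89492 / (0.137·0.89492 + 0.863·0.031684) = 0.12260/0.14995 = 0.8176.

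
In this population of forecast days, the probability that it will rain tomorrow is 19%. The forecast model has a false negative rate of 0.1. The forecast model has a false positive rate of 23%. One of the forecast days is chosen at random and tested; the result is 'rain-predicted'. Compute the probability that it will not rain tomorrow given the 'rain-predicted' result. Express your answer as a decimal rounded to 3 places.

Write H for 'it will rain tomorrow'. Prior odds H:¬H = 0.19/0.81 = 0.23457. For the 'rain-predicted' outcome, the likelihood ratio is 0.9/0.23 = 3.9130.
Posterior odds = 0.23457 × 3.9130 = 0.91787, so P(H|E) = 0.91787/(1+0.91787) = 0.479. Then P(¬H|E) = 1 − 0.479 = 0.521.

P(¬H | E) ≈ 0.521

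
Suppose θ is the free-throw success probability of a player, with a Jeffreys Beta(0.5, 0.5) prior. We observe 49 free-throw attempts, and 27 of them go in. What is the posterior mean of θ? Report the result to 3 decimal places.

Observing 27 successes and 22 failures updates Beta(0.5, 0.5) by adding the success and failure counts to the two shape parameters: α = 0.5+27 = 27.5, β = 0.5+22 = 22.5.
E[θ | data] = 27.5/(27.5+22.5) = 0.550.

Posterior mean ≈ 0.550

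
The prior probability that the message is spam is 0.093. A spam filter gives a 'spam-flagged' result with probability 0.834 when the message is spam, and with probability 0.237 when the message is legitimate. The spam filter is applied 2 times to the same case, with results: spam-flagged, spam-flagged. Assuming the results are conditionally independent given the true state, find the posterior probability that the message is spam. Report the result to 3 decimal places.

With H the event that the message is spam, the joint likelihood of the observed sequence is P(data|H) = 0.834·0.834 = 0.69556 and P(data|¬H) = 0.237·0.237 = 0.056169.
Bayes: P(H|data) = 0.093·0.69556 / (0.093·0.69556 + 0.907·0.056169) = 0.064687/0.11563 = 0.5594.

Posterior P(H) ≈ 0.559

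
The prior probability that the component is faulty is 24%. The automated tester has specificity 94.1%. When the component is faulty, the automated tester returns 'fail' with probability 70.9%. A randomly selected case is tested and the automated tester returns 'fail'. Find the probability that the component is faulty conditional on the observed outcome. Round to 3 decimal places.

Write H for 'the component is faulty'. Prior odds H:¬H = 0.24/0.76 = 0.31579. For the 'fail' outcome, the likelihood ratio is 0.709/0.059 = 12.017.
Posterior odds = 0.31579 × 12.017 = 3.7948, so P(H|E) = 3.7948/(1+3.7948) = 0.791.

P(H | E) ≈ 0.791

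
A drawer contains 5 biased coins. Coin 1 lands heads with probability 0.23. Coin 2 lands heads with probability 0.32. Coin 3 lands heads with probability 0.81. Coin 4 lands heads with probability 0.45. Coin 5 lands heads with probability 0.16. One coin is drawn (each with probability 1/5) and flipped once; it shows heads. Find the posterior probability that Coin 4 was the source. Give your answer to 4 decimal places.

Tabulate prior·likelihood by source: [1] prior 0.2, lik 0.23, product 0.04600; [2] prior 0.2, lik 0.32, product 0.06400; [3] prior 0.2, lik 0.81, product 0.1620; [4] prior 0.2, lik 0.45, product 0.09000; [5] prior 0.2, lik 0.16, product 0.03200.
Normalizing constant = 0.39400; the posterior for Coin 4 is its product over the sum, 0.09000/0.39400 = 0.2284.

Posterior probability ≈ 0.2284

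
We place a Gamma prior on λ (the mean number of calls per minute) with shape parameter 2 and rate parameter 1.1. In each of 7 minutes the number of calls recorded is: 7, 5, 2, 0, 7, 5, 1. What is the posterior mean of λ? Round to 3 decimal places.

Total count ∑xᵢ = 27 over n = 7 minutes.
Gamma is conjugate to the Poisson likelihood: posterior is Gamma(shape = 2+27 = 29, rate = 1.1+7 = 8.1).
E[λ | data] = 29/8.1 = 3.580.

Posterior mean ≈ 3.580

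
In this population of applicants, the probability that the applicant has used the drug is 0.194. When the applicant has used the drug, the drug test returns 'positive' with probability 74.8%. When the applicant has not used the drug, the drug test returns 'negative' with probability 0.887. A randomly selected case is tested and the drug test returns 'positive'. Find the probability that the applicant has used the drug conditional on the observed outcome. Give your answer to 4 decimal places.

Let H be the event that the applicant has used the drug. P(H) = 0.194, so P(¬H) = 0.806. With E the 'positive' result, P(E|H) = 0.748 and P(E|¬H) = 0.113.
P(E) = 0.748·0.194 + 0.113·0.806 = 0.14511 + 0.091078 = 0.23619.
By Bayes' theorem, P(H|E) = 0.14511 / 0.23619 = 0.6144.

P(H | E) ≈ 0.6144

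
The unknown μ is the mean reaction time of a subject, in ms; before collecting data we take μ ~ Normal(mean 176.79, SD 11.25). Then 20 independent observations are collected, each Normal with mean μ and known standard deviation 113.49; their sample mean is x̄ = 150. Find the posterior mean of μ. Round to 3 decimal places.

With known σ, the Normal prior is conjugate. Weight on the data is w = (n/σ²)/(n/σ² + 1/τ₀²) = 0.00155280/(0.00155280+0.00790123) = 0.16425.
Posterior mean = w·x̄ + (1−w)·μ₀ = 0.16425·150 + 0.83575·176.79 = 172.390.

Posterior mean ≈ 172.390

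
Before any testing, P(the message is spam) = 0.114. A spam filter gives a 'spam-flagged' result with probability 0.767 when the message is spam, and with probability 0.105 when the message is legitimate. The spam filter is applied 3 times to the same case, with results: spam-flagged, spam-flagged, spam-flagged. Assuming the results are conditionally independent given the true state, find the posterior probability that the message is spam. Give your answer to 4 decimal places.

Let H be the event that the message is spam; start with P(H) = 0.114. P('spam-flagged'|H) = 0.767, P('spam-flagged'|¬H) = 0.105.
Update on result 1 ('spam-flagged'): P(H) ← 0.767·0.1140 / (0.767·0.1140 + 0.105·0.8860) = 0.087438/0.18047 = 0.4845.
Update on result 2 ('spam-flagged'): P(H) ← 0.767·0.4845 / (0.767·0.4845 + 0.105·0.5155) = 0.37162/0.42574 = 0.8729.
Update on result 3 ('spam-flagged'): P(H) ← 0.767·0.8729 / (0.767·0.8729 + 0.105·0.1271) = 0.66949/0.68284 = 0.9805.

Posterior P(H) ≈ 0.9805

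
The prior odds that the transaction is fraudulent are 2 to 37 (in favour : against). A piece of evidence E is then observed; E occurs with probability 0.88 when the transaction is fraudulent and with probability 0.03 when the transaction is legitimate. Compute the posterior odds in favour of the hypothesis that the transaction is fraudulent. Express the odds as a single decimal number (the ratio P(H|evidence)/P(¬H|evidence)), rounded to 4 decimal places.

Posterior odds ≈ 1.5856

Prior odds = 2/37 = 0.054054.
Likelihood ratio for E = 0.88/0.03 = 29.333.
Posterior odds = prior odds × LR = 1.5856.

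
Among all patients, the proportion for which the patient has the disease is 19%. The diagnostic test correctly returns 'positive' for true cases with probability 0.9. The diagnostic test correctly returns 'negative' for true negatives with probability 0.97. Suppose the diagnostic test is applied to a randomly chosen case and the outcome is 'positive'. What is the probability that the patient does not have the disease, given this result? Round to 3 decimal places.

P(¬H | E) ≈ 0.124

Write H for 'the patient has the disease'. Prior odds H:¬H = 0.19/0.81 = 0.23457. For the 'positive' outcome, the likelihood ratio is 0.9/0.03 = 30.000.
Posterior odds = 0.23457 × 30.000 = 7.0370, so P(H|E) = 7.0370/(1+7.0370) = 0.876. Then P(¬H|E) = 1 − 0.876 = 0.124.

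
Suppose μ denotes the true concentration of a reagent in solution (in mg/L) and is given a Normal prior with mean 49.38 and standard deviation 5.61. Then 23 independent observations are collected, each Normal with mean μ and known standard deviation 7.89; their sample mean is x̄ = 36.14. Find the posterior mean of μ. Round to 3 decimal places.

Posterior mean ≈ 37.188

Prior precision 1/τ₀² = 1/5.61² = 0.0317742; data precision n/σ² = 23/7.89² = 0.369465.
Posterior precision = 0.0317742 + 0.369465 = 0.401240.
Posterior mean = (0.0317742·49.38 + 0.369465·36.14) / 0.401240 = 37.188.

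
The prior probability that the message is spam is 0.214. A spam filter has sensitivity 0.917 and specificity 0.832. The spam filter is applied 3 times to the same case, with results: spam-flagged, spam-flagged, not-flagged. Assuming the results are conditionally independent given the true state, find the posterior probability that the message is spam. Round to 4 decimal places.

With H the event that the message is spam, the joint likelihood of the observed sequence is P(data|H) = 0.917·0.917·0.083 = 0.069794 and P(data|¬H) = 0.168·0.168·0.832 = 0.023482.
Bayes: P(H|data) = 0.214·0.069794 / (0.214·0.069794 + 0.786·0.023482) = 0.014936/0.033393 = 0.4473.

Posterior P(H) ≈ 0.4473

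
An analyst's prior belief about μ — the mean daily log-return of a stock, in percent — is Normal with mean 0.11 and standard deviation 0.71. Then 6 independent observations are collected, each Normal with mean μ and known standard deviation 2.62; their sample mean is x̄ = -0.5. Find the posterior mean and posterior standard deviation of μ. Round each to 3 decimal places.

With known σ, the Normal prior is conjugate. Weight on the data is w = (n/σ²)/(n/σ² + 1/τ₀²) = 0.874075/(0.874075+1.98373) = 0.30585.
Posterior mean = w·x̄ + (1−w)·μ₀ = 0.30585·-0.5 + 0.69415·0.11 = -0.077. Posterior variance = 1/(0.874075+1.98373) = 0.349918, so SD = 0.592.

Posterior mean ≈ -0.077; posterior SD ≈ 0.592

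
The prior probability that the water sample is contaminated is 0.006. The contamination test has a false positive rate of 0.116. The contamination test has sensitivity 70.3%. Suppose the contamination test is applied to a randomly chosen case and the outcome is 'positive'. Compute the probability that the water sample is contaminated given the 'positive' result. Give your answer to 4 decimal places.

Write H for 'the water sample is contaminated'. Prior odds H:¬H = 0.006/0.994 = 0.0060362. For the 'positive' outcome, the likelihood ratio is 0.703/0.116 = 6.0603.
Posterior odds = 0.0060362 × 6.0603 = 0.036582, so P(H|E) = 0.036582/(1+0.036582) = 0.0353.

P(H | E) ≈ 0.0353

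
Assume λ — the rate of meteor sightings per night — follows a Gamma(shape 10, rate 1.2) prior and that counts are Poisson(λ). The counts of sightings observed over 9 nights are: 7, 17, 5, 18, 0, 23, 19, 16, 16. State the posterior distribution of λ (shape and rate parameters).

Posterior: Gamma(shape=131, rate=10.2)

Total count ∑xᵢ = 121 over n = 9 nights.
Gamma is conjugate to the Poisson likelihood: posterior is Gamma(shape = 10+121 = 131, rate = 1.2+9 = 10.2).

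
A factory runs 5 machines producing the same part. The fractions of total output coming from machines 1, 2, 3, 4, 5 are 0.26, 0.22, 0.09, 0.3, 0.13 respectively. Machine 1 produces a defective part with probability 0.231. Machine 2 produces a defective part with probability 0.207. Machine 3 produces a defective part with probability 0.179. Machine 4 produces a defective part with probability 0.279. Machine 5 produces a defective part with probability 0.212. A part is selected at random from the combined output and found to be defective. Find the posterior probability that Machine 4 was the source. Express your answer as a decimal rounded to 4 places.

Posterior probability ≈ 0.3593

Tabulate prior·likelihood by source: [1] prior 0.26, lik 0.231, product 0.06006; [2] prior 0.22, lik 0.207, product 0.04554; [3] prior 0.09, lik 0.179, product 0.01611; [4] prior 0.3, lik 0.279, product 0.08370; [5] prior 0.13, lik 0.212, product 0.02756.
Normalizing constant = 0.23297; the posterior for Machine 4 is its product over the sum, 0.08370/0.23297 = 0.3593.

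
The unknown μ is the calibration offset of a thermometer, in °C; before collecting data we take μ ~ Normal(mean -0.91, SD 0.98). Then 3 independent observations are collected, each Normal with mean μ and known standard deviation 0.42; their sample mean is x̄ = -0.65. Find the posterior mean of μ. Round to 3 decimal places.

Prior precision 1/τ₀² = 1/0.98² = 1.04123; data precision n/σ² = 3/0.42² = 17.0068.
Posterior precision = 1.04123 + 17.0068 = 18.0480.
Posterior mean = (1.04123·-0.91 + 17.0068·-0.65) / 18.0480 = -0.665.

Posterior mean ≈ -0.665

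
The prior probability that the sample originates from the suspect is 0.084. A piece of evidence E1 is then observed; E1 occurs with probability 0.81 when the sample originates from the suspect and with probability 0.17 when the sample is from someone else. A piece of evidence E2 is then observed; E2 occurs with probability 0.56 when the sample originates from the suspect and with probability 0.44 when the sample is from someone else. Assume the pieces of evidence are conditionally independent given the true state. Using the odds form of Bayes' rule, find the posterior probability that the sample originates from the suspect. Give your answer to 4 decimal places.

Posterior probability ≈ 0.3574

Prior odds = 0.084/(1−0.084) = 0.091703. In log-odds, ln(0.091703) = -2.3892.
Add log likelihood ratios: ln(4.7647) + ln(1.2727) = 1.8024.
Posterior log-odds = -0.58680, so posterior odds = exp(-0.58680) = 0.55610. Converting, P(H|E) = 0.55610/1.5561 = 0.3574.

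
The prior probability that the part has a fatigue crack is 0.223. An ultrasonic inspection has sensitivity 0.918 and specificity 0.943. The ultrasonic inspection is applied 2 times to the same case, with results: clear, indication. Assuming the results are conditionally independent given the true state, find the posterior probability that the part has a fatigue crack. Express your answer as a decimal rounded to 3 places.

With H the event that the part has a fatigue crack, the joint likelihood of the observed sequence is P(data|H) = 0.082·0.918 = 0.075276 and P(data|¬H) = 0.943·0.057 = 0.053751.
Bayes: P(H|data) = 0.223·0.075276 / (0.223·0.075276 + 0.777·0.053751) = 0.016787/0.058551 = 0.2867.

Posterior P(H) ≈ 0.287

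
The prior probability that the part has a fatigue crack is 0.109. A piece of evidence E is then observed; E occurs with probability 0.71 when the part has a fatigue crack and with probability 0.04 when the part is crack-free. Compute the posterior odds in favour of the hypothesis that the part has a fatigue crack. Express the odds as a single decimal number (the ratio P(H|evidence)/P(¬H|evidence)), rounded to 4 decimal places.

Posterior odds ≈ 2.1714

Prior odds = 0.109/(1−0.109) = 0.12233.
Likelihood ratio for E = 0.71/0.04 = 17.750.
Posterior odds = prior odds × LR = 2.1714.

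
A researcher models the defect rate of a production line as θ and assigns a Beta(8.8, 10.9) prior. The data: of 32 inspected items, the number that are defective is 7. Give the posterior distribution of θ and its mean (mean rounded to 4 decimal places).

Posterior: Beta(15.8, 35.9); mean ≈ 0.3056

The binomial likelihood is conjugate to the Beta prior: with 7 successes and 25 failures, the posterior is Beta(8.8+7, 10.9+25) = Beta(15.8, 35.9).
E[θ | data] = 15.8/(15.8+35.9) = 0.3056.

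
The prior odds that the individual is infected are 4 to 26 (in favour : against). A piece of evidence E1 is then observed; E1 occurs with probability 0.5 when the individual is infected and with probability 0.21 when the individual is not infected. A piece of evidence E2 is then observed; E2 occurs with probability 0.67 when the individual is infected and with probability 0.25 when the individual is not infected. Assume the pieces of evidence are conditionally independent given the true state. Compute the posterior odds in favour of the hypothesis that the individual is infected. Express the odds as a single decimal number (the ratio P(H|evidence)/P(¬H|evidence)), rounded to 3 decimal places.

Posterior odds ≈ 0.982

Prior odds = 4/26 = 0.15385. In log-odds, ln(0.15385) = -1.8718.
Add log likelihood ratios: ln(2.3810) + ln(2.6800) = 1.8533.
Posterior log-odds = -0.018485, so posterior odds = exp(-0.018485) = 0.98168.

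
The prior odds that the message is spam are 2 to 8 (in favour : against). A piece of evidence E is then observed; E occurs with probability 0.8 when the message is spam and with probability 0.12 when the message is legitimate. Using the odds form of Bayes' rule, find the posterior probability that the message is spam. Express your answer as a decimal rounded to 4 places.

Posterior probability ≈ 0.6250

Prior odds = 2/8 = 0.25000.
Likelihood ratio for E = 0.8/0.12 = 6.6667.
Posterior odds = prior odds × LR = 1.6667.
Posterior probability = odds/(1+odds) = 1.6667/2.6667 = 0.6250.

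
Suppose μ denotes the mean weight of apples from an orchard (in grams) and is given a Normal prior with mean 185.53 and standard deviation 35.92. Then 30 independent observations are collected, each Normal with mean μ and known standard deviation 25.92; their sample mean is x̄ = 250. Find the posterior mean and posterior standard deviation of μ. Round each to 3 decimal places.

Posterior mean ≈ 248.900; posterior SD ≈ 4.692

Prior precision 1/τ₀² = 1/35.92² = 0.00077505; data precision n/σ² = 30/25.92² = 0.0446531.
Posterior precision = 0.00077505 + 0.0446531 = 0.0454281, giving posterior SD = 1/√0.0454281 = 4.692.
Posterior mean = (0.00077505·185.53 + 0.0446531·250) / 0.0454281 = 248.900.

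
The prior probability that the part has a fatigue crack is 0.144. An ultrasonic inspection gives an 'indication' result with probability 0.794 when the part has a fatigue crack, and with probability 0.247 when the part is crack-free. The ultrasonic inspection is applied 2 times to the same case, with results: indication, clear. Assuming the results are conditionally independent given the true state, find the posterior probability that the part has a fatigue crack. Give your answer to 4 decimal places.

Let H be the event that the part has a fatigue crack; start with P(H) = 0.144. P('indication'|H) = 0.794, P('indication'|¬H) = 0.247.
Update on result 1 ('indication'): P(H) ← 0.794·0.1440 / (0.794·0.1440 + 0.247·0.8560) = 0.11434/0.32577 = 0.3510.
Update on result 2 ('clear'): P(H) ← 0.206·0.3510 / (0.206·0.3510 + 0.753·0.6490) = 0.072301/0.56102 = 0.1289.

Posterior P(H) ≈ 0.1289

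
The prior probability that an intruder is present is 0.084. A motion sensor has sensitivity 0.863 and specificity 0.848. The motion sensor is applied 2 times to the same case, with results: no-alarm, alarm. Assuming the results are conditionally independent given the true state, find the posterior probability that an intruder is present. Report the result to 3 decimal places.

Posterior P(H) ≈ 0.078

With H the event that an intruder is present, the joint likelihood of the observed sequence is P(data|H) = 0.137·0.863 = 0.11823 and P(data|¬H) = 0.848·0.152 = 0.12890.
Bayes: P(H|data) = 0.084·0.11823 / (0.084·0.11823 + 0.916·0.12890) = 0.0099314/0.12800 = 0.0776.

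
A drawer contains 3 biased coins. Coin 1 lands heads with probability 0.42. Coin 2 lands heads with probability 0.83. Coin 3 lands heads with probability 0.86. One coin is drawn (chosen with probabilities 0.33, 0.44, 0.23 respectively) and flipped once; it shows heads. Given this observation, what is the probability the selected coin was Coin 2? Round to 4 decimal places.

P(heads|C1) = 0.42; P(heads|C2) = 0.83; P(heads|C3) = 0.86.
Prior × likelihood for each source: 0.33·0.42=0.1386, 0.44·0.83=0.3652, 0.23·0.86=0.1978. Summing gives P(heads) = 0.70160.
P(Coin 2 | heads) = 0.3652 / 0.70160 = 0.5205.

Posterior probability ≈ 0.5205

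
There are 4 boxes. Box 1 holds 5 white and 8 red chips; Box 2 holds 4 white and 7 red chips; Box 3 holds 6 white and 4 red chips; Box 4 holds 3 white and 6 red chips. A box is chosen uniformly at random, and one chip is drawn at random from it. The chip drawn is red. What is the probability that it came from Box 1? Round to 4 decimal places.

Posterior probability ≈ 0.2654

Tabulate prior·likelihood by source: [1] prior 0.25, lik 0.6154, product 0.1538; [2] prior 0.25, lik 0.6364, product 0.1591; [3] prior 0.25, lik 0.4, product 0.1000; [4] prior 0.25, lik 0.6667, product 0.1667.
Normalizing constant = 0.57960; the posterior for Box 1 is its product over the sum, 0.1538/0.57960 = 0.2654.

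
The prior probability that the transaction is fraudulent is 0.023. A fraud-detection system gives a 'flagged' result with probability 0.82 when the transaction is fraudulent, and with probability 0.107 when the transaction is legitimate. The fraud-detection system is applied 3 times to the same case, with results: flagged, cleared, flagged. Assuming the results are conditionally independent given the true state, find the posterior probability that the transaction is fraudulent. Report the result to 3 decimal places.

Posterior P(H) ≈ 0.218

Let H be the event that the transaction is fraudulent; start with P(H) = 0.023. P('flagged'|H) = 0.82, P('flagged'|¬H) = 0.107.
Update on result 1 ('flagged'): P(H) ← 0.82·0.0230 / (0.82·0.0230 + 0.107·0.9770) = 0.018860/0.12340 = 0.1528.
Update on result 2 ('cleared'): P(H) ← 0.18·0.1528 / (0.18·0.1528 + 0.893·0.8472) = 0.027511/0.78403 = 0.0351.
Update on result 3 ('flagged'): P(H) ← 0.82·0.0351 / (0.82·0.0351 + 0.107·0.9649) = 0.028773/0.13202 = 0.2179.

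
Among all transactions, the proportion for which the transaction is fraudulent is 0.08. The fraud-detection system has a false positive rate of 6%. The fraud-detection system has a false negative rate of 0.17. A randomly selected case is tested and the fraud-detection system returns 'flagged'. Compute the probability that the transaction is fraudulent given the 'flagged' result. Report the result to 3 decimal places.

Write H for 'the transaction is fraudulent'. Prior odds H:¬H = 0.08/0.92 = 0.086957. For the 'flagged' outcome, the likelihood ratio is 0.83/0.06 = 13.833.
Posterior odds = 0.086957 × 13.833 = 1.2029, so P(H|E) = 1.2029/(1+1.2029) = 0.546.

P(H | E) ≈ 0.546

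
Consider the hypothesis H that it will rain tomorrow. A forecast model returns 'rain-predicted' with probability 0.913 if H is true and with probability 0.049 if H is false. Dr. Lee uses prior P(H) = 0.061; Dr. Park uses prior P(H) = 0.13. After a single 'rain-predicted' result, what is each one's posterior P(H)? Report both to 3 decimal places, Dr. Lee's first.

The likelihood ratio for a 'rain-predicted' result is 0.913/0.049 = 18.633.
Dr. Lee: prior odds 0.061/0.939 = 0.064963; posterior odds 1.2104; posterior probability 0.548.
Dr. Park: prior odds 0.13/0.87 = 0.14943; posterior odds 2.7842; posterior probability 0.736.

Dr. Lee: 0.548; Dr. Park: 0.736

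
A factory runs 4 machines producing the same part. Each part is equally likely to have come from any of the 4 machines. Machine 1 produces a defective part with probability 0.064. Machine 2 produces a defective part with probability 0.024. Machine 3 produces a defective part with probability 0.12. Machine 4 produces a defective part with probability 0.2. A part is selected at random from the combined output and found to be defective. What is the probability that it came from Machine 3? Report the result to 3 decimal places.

Tabulate prior·likelihood by source: [1] prior 0.25, lik 0.064, product 0.01600; [2] prior 0.25, lik 0.024, product 0.006000; [3] prior 0.25, lik 0.12, product 0.03000; [4] prior 0.25, lik 0.2, product 0.05000.
Normalizing constant = 0.10200; the posterior for Machine 3 is its product over the sum, 0.03000/0.10200 = 0.294.

Posterior probability ≈ 0.294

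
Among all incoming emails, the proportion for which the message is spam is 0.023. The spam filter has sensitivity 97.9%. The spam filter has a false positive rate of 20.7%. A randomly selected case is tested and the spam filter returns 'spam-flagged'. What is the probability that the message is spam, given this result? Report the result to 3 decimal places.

Let H be the event that the message is spam. P(H) = 0.023, so P(¬H) = 0.977. With E the 'spam-flagged' result, P(E|H) = 0.979 and P(E|¬H) = 0.207.
P(E) = 0.979·0.023 + 0.207·0.977 = 0.022517 + 0.20224 = 0.22476.
By Bayes' theorem, P(H|E) = 0.022517 / 0.22476 = 0.100.

P(H | E) ≈ 0.100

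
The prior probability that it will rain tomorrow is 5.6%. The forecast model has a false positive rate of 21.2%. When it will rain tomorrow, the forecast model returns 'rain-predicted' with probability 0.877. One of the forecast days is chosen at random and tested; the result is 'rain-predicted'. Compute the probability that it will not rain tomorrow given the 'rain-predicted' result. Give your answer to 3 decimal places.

Let H be the event that it will rain tomorrow. P(H) = 0.056, so P(¬H) = 0.944. With E the 'rain-predicted' result, P(E|H) = 0.877 and P(E|¬H) = 0.212.
P(E) = 0.877·0.056 + 0.212·0.944 = 0.049112 + 0.20013 = 0.24924.
By Bayes' theorem, P(H|E) = 0.049112 / 0.24924 = 0.197. Hence P(¬H|E) = 1 − 0.197 = 0.803.

P(¬H | E) ≈ 0.803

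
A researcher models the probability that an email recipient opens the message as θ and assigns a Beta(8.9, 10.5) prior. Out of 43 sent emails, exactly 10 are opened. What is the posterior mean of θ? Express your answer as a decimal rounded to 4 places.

The binomial likelihood is conjugate to the Beta prior: with 10 successes and 33 failures, the posterior is Beta(8.9+10, 10.5+33) = Beta(18.9, 43.5).
Posterior mean = α/(α+β) = 18.9/62.4 = 0.3029.

Posterior mean ≈ 0.3029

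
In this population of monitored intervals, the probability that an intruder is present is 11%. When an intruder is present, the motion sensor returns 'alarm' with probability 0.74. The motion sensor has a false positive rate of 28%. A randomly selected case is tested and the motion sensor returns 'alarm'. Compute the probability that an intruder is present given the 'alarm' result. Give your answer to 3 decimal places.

Write H for 'an intruder is present'. Prior odds H:¬H = 0.11/0.89 = 0.12360. For the 'alarm' outcome, the likelihood ratio is 0.74/0.28 = 2.6429.
Posterior odds = 0.12360 × 2.6429 = 0.32665, so P(H|E) = 0.32665/(1+0.32665) = 0.246.

P(H | E) ≈ 0.246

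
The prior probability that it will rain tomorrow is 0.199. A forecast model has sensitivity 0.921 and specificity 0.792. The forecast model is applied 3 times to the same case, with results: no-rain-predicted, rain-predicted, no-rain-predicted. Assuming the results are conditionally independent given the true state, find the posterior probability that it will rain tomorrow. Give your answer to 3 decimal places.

Let H be the event that it will rain tomorrow; start with P(H) = 0.199. P('rain-predicted'|H) = 0.921, P('rain-predicted'|¬H) = 0.208.
Update on result 1 ('no-rain-predicted'): P(H) ← 0.079·0.1990 / (0.079·0.1990 + 0.792·0.8010) = 0.015721/0.65011 = 0.0242.
Update on result 2 ('rain-predicted'): P(H) ← 0.921·0.0242 / (0.921·0.0242 + 0.208·0.9758) = 0.022272/0.22524 = 0.0989.
Update on result 3 ('no-rain-predicted'): P(H) ← 0.079·0.0989 / (0.079·0.0989 + 0.792·0.9011) = 0.0078114/0.72150 = 0.0108.

Posterior P(H) ≈ 0.011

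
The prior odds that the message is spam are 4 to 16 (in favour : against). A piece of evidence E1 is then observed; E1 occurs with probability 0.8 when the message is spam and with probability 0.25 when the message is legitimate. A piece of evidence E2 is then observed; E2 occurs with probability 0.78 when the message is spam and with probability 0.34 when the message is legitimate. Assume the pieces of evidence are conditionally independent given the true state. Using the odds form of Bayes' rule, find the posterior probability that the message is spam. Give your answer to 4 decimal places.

Posterior probability ≈ 0.6473

Prior odds = 4/16 = 0.25000.
Likelihood ratio for E1 = 0.8/0.25 = 3.2000.
Likelihood ratio for E2 = 0.78/0.34 = 2.2941.
Posterior odds = prior odds × LR₁ × LR₂ = 1.8353.
Posterior probability = odds/(1+odds) = 1.8353/2.8353 = 0.6473.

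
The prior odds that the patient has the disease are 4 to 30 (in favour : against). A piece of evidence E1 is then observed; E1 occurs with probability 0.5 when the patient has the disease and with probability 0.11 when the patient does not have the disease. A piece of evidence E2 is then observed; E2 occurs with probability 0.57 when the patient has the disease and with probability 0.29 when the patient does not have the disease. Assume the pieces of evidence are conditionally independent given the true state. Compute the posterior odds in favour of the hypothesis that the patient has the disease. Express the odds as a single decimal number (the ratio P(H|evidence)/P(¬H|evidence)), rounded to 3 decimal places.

Posterior odds ≈ 1.191

Prior odds = 4/30 = 0.13333. In log-odds, ln(0.13333) = -2.0149.
Add log likelihood ratios: ln(4.5455) + ln(1.9655) = 2.1899.
Posterior log-odds = 0.17498, so posterior odds = exp(0.17498) = 1.1912.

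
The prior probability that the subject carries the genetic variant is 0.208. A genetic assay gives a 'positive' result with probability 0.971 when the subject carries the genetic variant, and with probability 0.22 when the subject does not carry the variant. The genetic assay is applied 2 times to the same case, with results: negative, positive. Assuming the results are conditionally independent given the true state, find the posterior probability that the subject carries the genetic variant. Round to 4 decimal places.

With H the event that the subject carries the genetic variant, the joint likelihood of the observed sequence is P(data|H) = 0.029·0.971 = 0.028159 and P(data|¬H) = 0.78·0.22 = 0.17160.
Bayes: P(H|data) = 0.208·0.028159 / (0.208·0.028159 + 0.792·0.17160) = 0.0058571/0.14176 = 0.0413.

Posterior P(H) ≈ 0.0413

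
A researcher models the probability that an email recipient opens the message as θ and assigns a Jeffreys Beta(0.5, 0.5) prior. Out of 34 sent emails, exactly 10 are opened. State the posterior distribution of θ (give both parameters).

Posterior: Beta(10.5, 24.5)

The binomial likelihood is conjugate to the Beta prior: with 10 successes and 24 failures, the posterior is Beta(0.5+10, 0.5+24) = Beta(10.5, 24.5).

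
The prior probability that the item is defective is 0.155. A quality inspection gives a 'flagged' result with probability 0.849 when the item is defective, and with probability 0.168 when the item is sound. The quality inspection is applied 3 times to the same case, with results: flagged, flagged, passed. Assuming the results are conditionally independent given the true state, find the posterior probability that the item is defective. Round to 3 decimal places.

Posterior P(H) ≈ 0.460

Let H be the event that the item is defective; start with P(H) = 0.155. P('flagged'|H) = 0.849, P('flagged'|¬H) = 0.168.
Update on result 1 ('flagged'): P(H) ← 0.849·0.1550 / (0.849·0.1550 + 0.168·0.8450) = 0.13159/0.27355 = 0.4811.
Update on result 2 ('flagged'): P(H) ← 0.849·0.4811 / (0.849·0.4811 + 0.168·0.5189) = 0.40842/0.49560 = 0.8241.
Update on result 3 ('passed'): P(H) ← 0.151·0.8241 / (0.151·0.8241 + 0.832·0.1759) = 0.12444/0.27080 = 0.4595.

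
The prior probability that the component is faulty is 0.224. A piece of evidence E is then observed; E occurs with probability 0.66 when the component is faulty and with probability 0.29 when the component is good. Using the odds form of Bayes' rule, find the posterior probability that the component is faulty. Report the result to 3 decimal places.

Prior odds = 0.224/(1−0.224) = 0.28866.
Likelihood ratio for E = 0.66/0.29 = 2.2759.
Posterior odds = prior odds × LR = 0.65695.
Posterior probability = odds/(1+odds) = 0.65695/1.6569 = 0.396.

Posterior probability ≈ 0.396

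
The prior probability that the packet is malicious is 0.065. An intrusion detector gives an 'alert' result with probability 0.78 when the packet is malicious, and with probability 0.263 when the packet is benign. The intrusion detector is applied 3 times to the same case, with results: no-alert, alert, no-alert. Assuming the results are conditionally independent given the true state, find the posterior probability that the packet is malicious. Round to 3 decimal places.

Posterior P(H) ≈ 0.018

With H the event that the packet is malicious, the joint likelihood of the observed sequence is P(data|H) = 0.22·0.78·0.22 = 0.037752 and P(data|¬H) = 0.737·0.263·0.737 = 0.14285.
Bayes: P(H|data) = 0.065·0.037752 / (0.065·0.037752 + 0.935·0.14285) = 0.0024539/0.13602 = 0.0180.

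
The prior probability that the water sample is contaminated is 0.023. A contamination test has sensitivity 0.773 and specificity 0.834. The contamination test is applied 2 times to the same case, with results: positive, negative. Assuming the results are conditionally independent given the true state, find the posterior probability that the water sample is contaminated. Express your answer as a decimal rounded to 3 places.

Posterior P(H) ≈ 0.029

Let H be the event that the water sample is contaminated; start with P(H) = 0.023. P('positive'|H) = 0.773, P('positive'|¬H) = 0.166.
Update on result 1 ('positive'): P(H) ← 0.773·0.0230 / (0.773·0.0230 + 0.166·0.9770) = 0.017779/0.17996 = 0.0988.
Update on result 2 ('negative'): P(H) ← 0.227·0.0988 / (0.227·0.0988 + 0.834·0.9012) = 0.022426/0.77403 = 0.0290.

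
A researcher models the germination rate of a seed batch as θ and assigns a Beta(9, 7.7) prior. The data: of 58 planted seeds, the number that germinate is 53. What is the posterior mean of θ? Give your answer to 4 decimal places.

Posterior mean ≈ 0.8300

The binomial likelihood is conjugate to the Beta prior: with 53 successes and 5 failures, the posterior is Beta(9+53, 7.7+5) = Beta(62, 12.7).
Posterior mean = α/(α+β) = 62/74.7 = 0.8300.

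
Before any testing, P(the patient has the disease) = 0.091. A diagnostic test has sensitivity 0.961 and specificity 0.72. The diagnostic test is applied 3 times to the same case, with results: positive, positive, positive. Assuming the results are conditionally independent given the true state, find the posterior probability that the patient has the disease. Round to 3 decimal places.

With H the event that the patient has the disease, the joint likelihood of the observed sequence is P(data|H) = 0.961·0.961·0.961 = 0.88750 and P(data|¬H) = 0.28·0.28·0.28 = 0.021952.
Bayes: P(H|data) = 0.091·0.88750 / (0.091·0.88750 + 0.909·0.021952) = 0.080763/0.10072 = 0.8019.

Posterior P(H) ≈ 0.802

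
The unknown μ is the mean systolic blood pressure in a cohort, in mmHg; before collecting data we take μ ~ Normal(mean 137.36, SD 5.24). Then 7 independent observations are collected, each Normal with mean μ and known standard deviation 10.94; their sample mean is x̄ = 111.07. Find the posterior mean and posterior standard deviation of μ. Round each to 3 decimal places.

Posterior mean ≈ 121.159; posterior SD ≈ 3.246

With known σ, the Normal prior is conjugate. Weight on the data is w = (n/σ²)/(n/σ² + 1/τ₀²) = 0.0584875/(0.0584875+0.0364198) = 0.61626.
Posterior mean = w·x̄ + (1−w)·μ₀ = 0.61626·111.07 + 0.38374·137.36 = 121.159. Posterior variance = 1/(0.0584875+0.0364198) = 10.5366, so SD = 3.246.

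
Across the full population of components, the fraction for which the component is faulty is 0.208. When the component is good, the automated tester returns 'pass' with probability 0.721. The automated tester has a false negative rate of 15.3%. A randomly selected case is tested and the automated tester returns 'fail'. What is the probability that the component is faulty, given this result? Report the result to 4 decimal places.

Write H for 'the component is faulty'. Prior odds H:¬H = 0.208/0.792 = 0.26263. For the 'fail' outcome, the likelihood ratio is 0.847/0.279 = 3.0358.
Posterior odds = 0.26263 × 3.0358 = 0.79729, so P(H|E) = 0.79729/(1+0.79729) = 0.4436.

P(H | E) ≈ 0.4436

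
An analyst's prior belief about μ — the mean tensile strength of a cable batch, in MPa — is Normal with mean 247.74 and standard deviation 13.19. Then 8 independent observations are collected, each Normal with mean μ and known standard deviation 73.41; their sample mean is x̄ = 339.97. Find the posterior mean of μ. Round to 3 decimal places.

Posterior mean ≈ 266.671

With known σ, the Normal prior is conjugate. Weight on the data is w = (n/σ²)/(n/σ² + 1/τ₀²) = 0.00148450/(0.00148450+0.00574792) = 0.20526.
Posterior mean = w·x̄ + (1−w)·μ₀ = 0.20526·339.97 + 0.79474·247.74 = 266.671.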